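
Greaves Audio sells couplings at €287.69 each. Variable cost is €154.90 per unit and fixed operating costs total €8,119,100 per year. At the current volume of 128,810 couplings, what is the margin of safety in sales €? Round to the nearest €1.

€19,467,290

Contribution margin per unit = €287.69 − €154.90 = €132.79. Break-even units = €8,119,100 ÷ €132.79 = 61,142.41; break-even revenue = 61,142.41 × €287.69 = €17,590,058.58.
Actual sales revenue = 128,810 × €287.69 = €37,057,348.90.
Margin of safety = €37,057,348.90 − €17,590,058.58 = €19,467,290.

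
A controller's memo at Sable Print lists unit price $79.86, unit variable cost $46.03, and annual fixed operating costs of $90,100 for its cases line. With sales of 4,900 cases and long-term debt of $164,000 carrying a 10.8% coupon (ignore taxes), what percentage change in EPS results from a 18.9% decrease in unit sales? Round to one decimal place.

-54.1%

At 4,900 units, contribution = 4,900 × $33.83 = $165,767.00.
Operating income = contribution − fixed costs = $165,767.00 − $90,100 = $75,667.00.
After interest of $17,712.00, pre-tax earnings = $57,955.00.
Degree of combined leverage = contribution ÷ (EBIT − I) = $165,767.00 ÷ $57,955.00 = 2.8603.
EPS therefore changes by 2.8603 × (-18.9%) = -54.1%.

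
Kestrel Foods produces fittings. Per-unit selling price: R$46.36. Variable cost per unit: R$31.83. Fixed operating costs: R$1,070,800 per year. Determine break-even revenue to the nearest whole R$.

CM per unit = R$46.36 − R$31.83 = R$14.53; CM ratio = R$14.53 / R$46.36 = 0.3134.
Break-even revenue = fixed costs × price ÷ CM = R$1,070,800 × R$46.36 ÷ R$14.53 = R$3,416,537.

R$3,416,537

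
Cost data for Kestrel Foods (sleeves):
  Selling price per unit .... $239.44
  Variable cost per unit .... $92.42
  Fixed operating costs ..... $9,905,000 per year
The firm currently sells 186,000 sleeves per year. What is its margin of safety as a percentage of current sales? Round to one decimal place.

Each unit contributes $239.44 − $92.42 = $147.02. Break-even units = $9,905,000 ÷ $147.02 = 67,371.79; break-even revenue = 67,371.79 × $239.44 = $16,131,500.48.
Current sales = 186,000 × $239.44 = $44,535,840.00.
Margin of safety = ($44,535,840.00 − $16,131,500.48) ÷ $44,535,840.00 = 63.8%.

63.8%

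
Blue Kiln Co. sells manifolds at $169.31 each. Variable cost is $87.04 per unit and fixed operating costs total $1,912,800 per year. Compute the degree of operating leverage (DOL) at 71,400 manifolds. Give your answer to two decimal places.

1.48

Total contribution margin = 71,400 × $82.27 = $5,874,078.00.
Operating income = contribution − fixed costs = $5,874,078.00 − $1,912,800 = $3,961,278.00.
So DOL = total CM / EBIT = $5,874,078.00 / $3,961,278.00 = 1.4829.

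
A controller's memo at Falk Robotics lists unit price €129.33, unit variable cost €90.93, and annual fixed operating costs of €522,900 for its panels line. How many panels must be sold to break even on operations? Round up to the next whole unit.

Contribution margin per unit = €129.33 − €90.93 = €38.40.
Break-even Q = €522,900 / €38.40 = 13,617.19 → 13,618 panels.

13,618 panels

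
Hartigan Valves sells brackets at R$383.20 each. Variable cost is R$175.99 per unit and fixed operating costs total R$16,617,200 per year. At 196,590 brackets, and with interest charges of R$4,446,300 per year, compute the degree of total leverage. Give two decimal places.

2.07

At 196,590 units, contribution = 196,590 × R$207.21 = R$40,735,413.90.
EBIT = R$40,735,413.90 − R$16,617,200 = R$24,118,213.90. Interest = R$4,446,300.00, so EBIT − I = R$19,671,913.90.
DCL = contribution ÷ (EBIT − I) = R$40,735,413.90 ÷ R$19,671,913.90 = 2.0707.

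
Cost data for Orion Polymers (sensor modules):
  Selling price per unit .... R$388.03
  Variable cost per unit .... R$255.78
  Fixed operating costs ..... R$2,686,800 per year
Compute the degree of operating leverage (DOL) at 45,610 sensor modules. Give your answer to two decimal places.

1.80

Contribution at this volume is 45,610 × R$132.25 = R$6,031,922.50.
Operating income = contribution − fixed costs = R$6,031,922.50 − R$2,686,800 = R$3,345,122.50.
DOL = contribution ÷ EBIT = R$6,031,922.50 ÷ R$3,345,122.50 = 1.8032.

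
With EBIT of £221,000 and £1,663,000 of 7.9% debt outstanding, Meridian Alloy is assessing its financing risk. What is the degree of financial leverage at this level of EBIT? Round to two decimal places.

Interest = £131,377.00.
DFL = EBIT ÷ (EBIT − I) = £221,000 ÷ (£221,000 − £131,377.00) = £221,000 ÷ £89,623.00 = 2.4659.

2.47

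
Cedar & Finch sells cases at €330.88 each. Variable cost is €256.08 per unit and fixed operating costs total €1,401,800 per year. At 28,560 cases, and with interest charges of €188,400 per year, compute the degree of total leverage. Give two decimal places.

3.91

Contribution at this volume is 28,560 × €74.80 = €2,136,288.00.
EBIT = €2,136,288.00 − €1,401,800 = €734,488.00. Interest = €188,400.00.
DOL = €2,136,288.00 ÷ €734,488.00 = 2.9085; DFL = €734,488.00 ÷ €546,088.00 = 1.3450.
DCL = DOL × DFL = 2.9085 × 1.3450 = 3.9119.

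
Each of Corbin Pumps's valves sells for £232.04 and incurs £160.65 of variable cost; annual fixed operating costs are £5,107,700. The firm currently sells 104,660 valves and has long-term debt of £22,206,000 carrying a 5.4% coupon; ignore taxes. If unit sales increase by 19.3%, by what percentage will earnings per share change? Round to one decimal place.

Contribution at this volume is 104,660 × £71.39 = £7,471,677.40.
Subtracting fixed costs: EBIT = £7,471,677.40 − £5,107,700 = £2,363,977.40.
Interest = £1,199,124.00, so EBIT − I = £1,164,853.40.
DCL = total CM / (EBIT − I) = £7,471,677.40 / £1,164,853.40 = 6.4143.
EPS therefore changes by 6.4143 × (+19.3%) = +123.8%.

+123.8%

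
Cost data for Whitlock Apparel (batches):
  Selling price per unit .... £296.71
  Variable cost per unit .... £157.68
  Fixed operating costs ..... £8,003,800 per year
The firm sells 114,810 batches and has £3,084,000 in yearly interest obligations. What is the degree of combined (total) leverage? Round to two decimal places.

3.27

Contribution at this volume is 114,810 × £139.03 = £15,962,034.30.
Subtracting fixed costs: EBIT = £15,962,034.30 − £8,003,800 = £7,958,234.30. Interest = £3,084,000.00.
DOL = £15,962,034.30 ÷ £7,958,234.30 = 2.0057; DFL = £7,958,234.30 ÷ £4,874,234.30 = 1.6327.
Combined leverage = 2.0057 × 1.6327 = 3.2747.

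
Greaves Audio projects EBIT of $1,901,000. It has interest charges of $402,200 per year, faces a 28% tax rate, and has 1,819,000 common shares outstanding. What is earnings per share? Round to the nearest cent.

Interest = $402,200.00, so EBT = $1,901,000 − $402,200.00 = $1,498,800.00.
Net income = $1,498,800.00 × (1 − 0.28) = $1,079,136.00.
EPS = $1,079,136.00 ÷ 1,819,000 = $0.59.

$0.59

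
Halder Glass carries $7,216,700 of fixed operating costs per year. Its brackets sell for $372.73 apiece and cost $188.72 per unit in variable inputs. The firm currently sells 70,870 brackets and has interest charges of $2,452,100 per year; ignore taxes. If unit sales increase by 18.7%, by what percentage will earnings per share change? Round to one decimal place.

+72.3%

At 70,870 units, contribution = 70,870 × $184.01 = $13,040,788.70.
Operating income = contribution − fixed costs = $13,040,788.70 − $7,216,700 = $5,824,088.70.
Interest = $2,452,100.00, so EBIT − I = $3,371,988.70.
Degree of combined leverage = contribution ÷ (EBIT − I) = $13,040,788.70 ÷ $3,371,988.70 = 3.8674.
EPS therefore changes by 3.8674 × (+18.7%) = +72.3%.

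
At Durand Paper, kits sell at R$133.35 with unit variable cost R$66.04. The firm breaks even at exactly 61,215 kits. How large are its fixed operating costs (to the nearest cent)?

Each unit contributes R$133.35 − R$66.04 = R$67.31.
Fixed costs = break-even units × CM = 61,215 × R$67.31 = R$4,120,381.65.

R$4,120,381.65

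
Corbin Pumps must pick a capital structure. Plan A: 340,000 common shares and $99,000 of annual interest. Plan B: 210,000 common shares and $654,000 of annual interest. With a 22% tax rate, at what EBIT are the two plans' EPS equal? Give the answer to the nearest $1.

$1,550,538

At indifference, (EBIT − 99,000)(1 − t)/340,000 = (EBIT − 654,000)(1 − t)/210,000.
Cancelling (1 − t) and cross-multiplying: 210,000·(EBIT − 99,000) = 340,000·(EBIT − 654,000).
EBIT × (340,000 − 210,000) = 654,000 × 340,000 − 99,000 × 210,000 = 201,570,000,000, so EBIT = 201,570,000,000 ÷ 130,000 = 1,550,538.46.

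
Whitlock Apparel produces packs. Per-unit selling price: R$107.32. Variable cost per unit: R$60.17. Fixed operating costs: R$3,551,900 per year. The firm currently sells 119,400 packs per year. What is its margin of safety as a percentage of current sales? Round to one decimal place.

36.9%

Unit CM = price − variable cost = R$107.32 − R$60.17 = R$47.15. Break-even units = R$3,551,900 ÷ R$47.15 = 75,331.92; break-even revenue = 75,331.92 × R$107.32 = R$8,084,621.59.
Current sales = 119,400 × R$107.32 = R$12,814,008.00.
Margin of safety = (R$12,814,008.00 − R$8,084,621.59) ÷ R$12,814,008.00 = 36.9%.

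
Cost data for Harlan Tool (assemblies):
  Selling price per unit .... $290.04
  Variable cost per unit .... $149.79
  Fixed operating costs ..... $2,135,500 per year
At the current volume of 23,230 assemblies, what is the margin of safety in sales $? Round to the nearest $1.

$2,321,370

Each unit contributes $290.04 − $149.79 = $140.25. Break-even units = $2,135,500 ÷ $140.25 = 15,226.38; break-even revenue = 15,226.38 × $290.04 = $4,416,259.68.
Current sales = 23,230 × $290.04 = $6,737,629.20.
Margin of safety = $6,737,629.20 − $4,416,259.68 = $2,321,370.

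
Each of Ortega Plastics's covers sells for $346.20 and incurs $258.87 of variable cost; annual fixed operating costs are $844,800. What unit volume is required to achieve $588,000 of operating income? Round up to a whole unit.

Each unit contributes $346.20 − $258.87 = $87.33.
Units = (FC + target) / CM = ($844,800 + $588,000) / $87.33 = 16,406.73, so 16,407 covers.

16,407 covers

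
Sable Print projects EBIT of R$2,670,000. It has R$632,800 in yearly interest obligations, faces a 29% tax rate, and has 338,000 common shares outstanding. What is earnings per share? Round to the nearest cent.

R$4.28

Pre-tax income = R$2,670,000 − R$632,800.00 = R$2,037,200.00.
After tax at 29%: net income = R$2,037,200.00 × 0.71 = R$1,446,412.00.
EPS = R$1,446,412.00 ÷ 338,000 = R$4.28.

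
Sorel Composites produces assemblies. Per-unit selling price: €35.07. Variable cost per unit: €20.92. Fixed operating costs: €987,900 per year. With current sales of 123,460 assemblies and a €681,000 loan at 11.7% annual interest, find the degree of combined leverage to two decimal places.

Contribution at this volume is 123,460 × €14.15 = €1,746,959.00.
Operating income = contribution − fixed costs = €1,746,959.00 − €987,900 = €759,059.00. Interest = €79,677.00.
DOL = €1,746,959.00 ÷ €759,059.00 = 2.3015; DFL = €759,059.00 ÷ €679,382.00 = 1.1173.
DCL = DOL × DFL = 2.3015 × 1.1173 = 2.5715.

2.57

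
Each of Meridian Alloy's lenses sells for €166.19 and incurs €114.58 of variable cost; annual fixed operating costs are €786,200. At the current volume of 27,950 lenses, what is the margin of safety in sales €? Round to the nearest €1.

Each unit contributes €166.19 − €114.58 = €51.61. Break-even units = €786,200 ÷ €51.61 = 15,233.48; break-even revenue = 15,233.48 × €166.19 = €2,531,652.35.
Actual sales revenue = 27,950 × €166.19 = €4,645,010.50.
Margin of safety = €4,645,010.50 − €2,531,652.35 = €2,113,358.

€2,113,358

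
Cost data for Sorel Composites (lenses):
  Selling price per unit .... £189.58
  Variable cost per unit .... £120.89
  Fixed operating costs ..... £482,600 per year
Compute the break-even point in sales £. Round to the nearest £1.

£1,331,945

CM per unit = £189.58 − £120.89 = £68.69; CM ratio = £68.69 / £189.58 = 0.3623.
Break-even sales = FC ÷ CM ratio = £482,600 × £189.58 / £68.69 = £1,331,945.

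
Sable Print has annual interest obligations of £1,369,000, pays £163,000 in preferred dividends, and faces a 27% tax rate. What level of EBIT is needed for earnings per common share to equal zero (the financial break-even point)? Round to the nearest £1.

Grossing the preferred dividend up to pre-tax terms: £163,000 / (1 − 0.27) = £223,287.67.
Financial break-even EBIT = interest + D_p ÷ (1 − t) = £1,369,000 + £223,287.67 = £1,592,287.67.

£1,592,288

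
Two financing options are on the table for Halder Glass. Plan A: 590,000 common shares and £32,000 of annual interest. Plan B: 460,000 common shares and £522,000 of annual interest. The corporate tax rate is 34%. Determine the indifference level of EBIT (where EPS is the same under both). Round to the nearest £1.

At indifference, (EBIT − 32,000)(1 − t)/590,000 = (EBIT − 522,000)(1 − t)/460,000.
The (1 − t) factor cancels: (EBIT − 32,000) × 460,000 = (EBIT − 522,000) × 590,000.
Solving, EBIT = (522,000·590,000 − 32,000·460,000) / (590,000 − 460,000) = 293,260,000,000 / 130,000 = 2,255,846.15.

£2,255,846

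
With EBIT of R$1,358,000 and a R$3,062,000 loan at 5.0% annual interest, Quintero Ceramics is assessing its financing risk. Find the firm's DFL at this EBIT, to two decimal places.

1.13

Interest = R$153,100.00.
DFL = EBIT ÷ (EBIT − I) = R$1,358,000 ÷ (R$1,358,000 − R$153,100.00) = R$1,358,000 ÷ R$1,204,900.00 = 1.1271.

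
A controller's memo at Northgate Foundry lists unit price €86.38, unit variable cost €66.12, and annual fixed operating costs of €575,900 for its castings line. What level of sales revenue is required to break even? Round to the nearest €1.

Contribution margin per unit = €86.38 − €66.12 = €20.26, a CM ratio of €20.26 ÷ €86.38 = 0.2345.
Break-even sales = FC ÷ CM ratio = €575,900 × €86.38 / €20.26 = €2,455,392.

€2,455,392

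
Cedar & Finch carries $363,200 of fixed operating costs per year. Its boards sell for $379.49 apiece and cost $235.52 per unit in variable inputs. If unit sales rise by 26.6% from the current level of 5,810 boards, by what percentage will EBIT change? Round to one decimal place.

Contribution at this volume is 5,810 × $143.97 = $836,465.70.
EBIT = $836,465.70 − $363,200 = $473,265.70.
So DOL = total CM / EBIT = $836,465.70 / $473,265.70 = 1.7674.
%ΔEBIT = DOL × %ΔSales = 1.7674 × +26.6% = +47.0%.

+47.0%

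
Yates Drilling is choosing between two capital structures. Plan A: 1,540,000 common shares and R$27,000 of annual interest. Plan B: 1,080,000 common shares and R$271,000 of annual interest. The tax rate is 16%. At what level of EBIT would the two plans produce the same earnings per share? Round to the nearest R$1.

At indifference, (EBIT − 27,000)(1 − t)/1,540,000 = (EBIT − 271,000)(1 − t)/1,080,000.
The (1 − t) factor cancels: (EBIT − 27,000) × 1,080,000 = (EBIT − 271,000) × 1,540,000.
Solving, EBIT = (271,000·1,540,000 − 27,000·1,080,000) / (1,540,000 − 1,080,000) = 388,180,000,000 / 460,000 = 843,869.57.

R$843,870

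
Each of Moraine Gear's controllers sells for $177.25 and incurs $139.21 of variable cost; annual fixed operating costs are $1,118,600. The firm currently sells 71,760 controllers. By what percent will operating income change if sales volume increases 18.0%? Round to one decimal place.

+30.5%

Total contribution margin = 71,760 × $38.04 = $2,729,750.40.
EBIT = $2,729,750.40 − $1,118,600 = $1,611,150.40.
So DOL = total CM / EBIT = $2,729,750.40 / $1,611,150.40 = 1.6943.
%ΔEBIT = DOL × %ΔSales = 1.6943 × +18.0% = +30.5%.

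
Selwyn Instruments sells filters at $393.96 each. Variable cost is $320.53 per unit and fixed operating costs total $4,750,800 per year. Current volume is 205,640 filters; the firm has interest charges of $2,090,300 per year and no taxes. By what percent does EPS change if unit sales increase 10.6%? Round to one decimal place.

+19.4%

Total contribution margin = 205,640 × $73.43 = $15,100,145.20.
Subtracting fixed costs: EBIT = $15,100,145.20 − $4,750,800 = $10,349,345.20.
Interest = $2,090,300.00, so EBIT − I = $8,259,045.20.
DCL = total CM / (EBIT − I) = $15,100,145.20 / $8,259,045.20 = 1.8283.
EPS therefore changes by 1.8283 × (+10.6%) = +19.4%.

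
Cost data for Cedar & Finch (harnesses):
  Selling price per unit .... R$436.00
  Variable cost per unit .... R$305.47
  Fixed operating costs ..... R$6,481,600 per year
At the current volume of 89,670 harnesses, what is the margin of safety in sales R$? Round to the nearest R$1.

Each unit contributes R$436.00 − R$305.47 = R$130.53. Break-even units = R$6,481,600 ÷ R$130.53 = 49,656.02; break-even revenue = 49,656.02 × R$436.00 = R$21,650,023.75.
Actual sales revenue = 89,670 × R$436.00 = R$39,096,120.00.
Margin of safety = R$39,096,120.00 − R$21,650,023.75 = R$17,446,096.

R$17,446,096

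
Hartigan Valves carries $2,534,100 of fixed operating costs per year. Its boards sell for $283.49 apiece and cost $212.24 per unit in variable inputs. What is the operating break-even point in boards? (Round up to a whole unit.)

35,567 boards

Each unit contributes $283.49 − $212.24 = $71.25.
Break-even Q = $2,534,100 / $71.25 = 35,566.32 → 35,567 boards.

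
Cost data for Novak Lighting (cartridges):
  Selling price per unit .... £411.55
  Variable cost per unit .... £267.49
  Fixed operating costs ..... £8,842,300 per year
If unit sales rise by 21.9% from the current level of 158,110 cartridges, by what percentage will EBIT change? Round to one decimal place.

+35.8%

Contribution at this volume is 158,110 × £144.06 = £22,777,326.60.
EBIT = £22,777,326.60 − £8,842,300 = £13,935,026.60.
Degree of operating leverage = £22,777,326.60 / £13,935,026.60 = 1.6345.
So EBIT moves 1.6345 × (+21.9%) = +35.8%.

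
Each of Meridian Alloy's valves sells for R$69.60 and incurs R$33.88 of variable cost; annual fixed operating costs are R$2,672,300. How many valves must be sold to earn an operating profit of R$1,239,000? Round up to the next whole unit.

Contribution margin per unit = R$69.60 − R$33.88 = R$35.72.
Need Q such that Q × R$35.72 − R$2,672,300 = R$1,239,000, i.e. Q = R$3,911,300 / R$35.72 = 109,498.88 → 109,499.

109,499 valves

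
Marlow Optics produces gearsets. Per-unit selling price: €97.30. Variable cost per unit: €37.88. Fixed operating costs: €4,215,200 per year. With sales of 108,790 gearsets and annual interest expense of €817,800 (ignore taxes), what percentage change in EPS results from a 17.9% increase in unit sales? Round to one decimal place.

At 108,790 units, contribution = 108,790 × €59.42 = €6,464,301.80.
Subtracting fixed costs: EBIT = €6,464,301.80 − €4,215,200 = €2,249,101.80.
After interest of €817,800.00, pre-tax earnings = €1,431,301.80.
DCL = total CM / (EBIT − I) = €6,464,301.80 / €1,431,301.80 = 4.5164.
%ΔEPS = DCL × %ΔSales = 4.5164 × +17.9% = +80.8%.

+80.8%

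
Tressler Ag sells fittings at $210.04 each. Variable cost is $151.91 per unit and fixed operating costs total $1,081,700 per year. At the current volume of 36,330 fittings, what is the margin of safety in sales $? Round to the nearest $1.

$3,722,268

Unit CM = price − variable cost = $210.04 − $151.91 = $58.13. Break-even units = $1,081,700 ÷ $58.13 = 18,608.29; break-even revenue = 18,608.29 × $210.04 = $3,908,485.60.
Actual sales revenue = 36,330 × $210.04 = $7,630,753.20.
Margin of safety = $7,630,753.20 − $3,908,485.60 = $3,722,268.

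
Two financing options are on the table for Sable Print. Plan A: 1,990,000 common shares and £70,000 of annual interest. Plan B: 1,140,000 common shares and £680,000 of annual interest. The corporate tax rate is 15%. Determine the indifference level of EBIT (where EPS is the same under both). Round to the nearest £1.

£1,498,118

At indifference, (EBIT − 70,000)(1 − t)/1,990,000 = (EBIT − 680,000)(1 − t)/1,140,000.
The (1 − t) factor cancels: (EBIT − 70,000) × 1,140,000 = (EBIT − 680,000) × 1,990,000.
Solving, EBIT = (680,000·1,990,000 − 70,000·1,140,000) / (1,990,000 − 1,140,000) = 1,273,400,000,000 / 850,000 = 1,498,117.65.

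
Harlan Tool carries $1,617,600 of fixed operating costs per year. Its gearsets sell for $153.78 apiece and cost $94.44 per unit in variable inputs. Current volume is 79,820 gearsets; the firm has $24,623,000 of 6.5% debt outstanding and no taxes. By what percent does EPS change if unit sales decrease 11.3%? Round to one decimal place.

Contribution at this volume is 79,820 × $59.34 = $4,736,518.80.
Operating income = contribution − fixed costs = $4,736,518.80 − $1,617,600 = $3,118,918.80.
Interest = $1,600,495.00, so EBIT − I = $1,518,423.80.
Degree of combined leverage = contribution ÷ (EBIT − I) = $4,736,518.80 ÷ $1,518,423.80 = 3.1194.
EPS therefore changes by 3.1194 × (-11.3%) = -35.2%.

-35.2%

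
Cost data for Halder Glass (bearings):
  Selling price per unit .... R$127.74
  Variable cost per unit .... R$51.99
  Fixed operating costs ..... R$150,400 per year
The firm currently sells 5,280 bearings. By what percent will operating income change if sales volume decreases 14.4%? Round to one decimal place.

At 5,280 units, contribution = 5,280 × R$75.75 = R$399,960.00.
EBIT = R$399,960.00 − R$150,400 = R$249,560.00.
So DOL = total CM / EBIT = R$399,960.00 / R$249,560.00 = 1.6027.
So EBIT moves 1.6027 × (-14.4%) = -23.1%.

-23.1%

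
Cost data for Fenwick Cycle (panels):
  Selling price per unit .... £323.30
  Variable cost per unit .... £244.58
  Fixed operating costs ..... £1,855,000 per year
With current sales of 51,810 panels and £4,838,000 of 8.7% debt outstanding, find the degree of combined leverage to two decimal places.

2.26

At 51,810 units, contribution = 51,810 × £78.72 = £4,078,483.20.
EBIT = £4,078,483.20 − £1,855,000 = £2,223,483.20. Interest = £420,906.00, so EBIT − I = £1,802,577.20.
DCL = contribution ÷ (EBIT − I) = £4,078,483.20 ÷ £1,802,577.20 = 2.2626.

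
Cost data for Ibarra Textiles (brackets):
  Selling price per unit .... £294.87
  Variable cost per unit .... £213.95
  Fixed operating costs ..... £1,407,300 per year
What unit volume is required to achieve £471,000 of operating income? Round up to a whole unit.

23,212 brackets

Contribution margin per unit = £294.87 − £213.95 = £80.92.
Required volume = (fixed costs + target profit) ÷ CM = (£1,407,300 + £471,000) ÷ £80.92 = 23,211.81, so 23,212 brackets.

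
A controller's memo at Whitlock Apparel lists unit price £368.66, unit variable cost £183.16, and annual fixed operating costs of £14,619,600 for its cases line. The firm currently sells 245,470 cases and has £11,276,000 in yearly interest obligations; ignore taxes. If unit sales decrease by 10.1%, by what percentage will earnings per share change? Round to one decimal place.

Contribution at this volume is 245,470 × £185.50 = £45,534,685.00.
Operating income = contribution − fixed costs = £45,534,685.00 − £14,619,600 = £30,915,085.00.
Interest = £11,276,000.00, so EBIT − I = £19,639,085.00.
Degree of combined leverage = contribution ÷ (EBIT − I) = £45,534,685.00 ÷ £19,639,085.00 = 2.3186.
%ΔEPS = DCL × %ΔSales = 2.3186 × -10.1% = -23.4%.

-23.4%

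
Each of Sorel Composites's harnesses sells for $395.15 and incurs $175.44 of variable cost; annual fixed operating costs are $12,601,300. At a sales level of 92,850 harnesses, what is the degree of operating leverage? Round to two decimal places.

2.62

Total contribution margin = 92,850 × $219.71 = $20,400,073.50.
EBIT = $20,400,073.50 − $12,601,300 = $7,798,773.50.
Degree of operating leverage = $20,400,073.50 / $7,798,773.50 = 2.6158.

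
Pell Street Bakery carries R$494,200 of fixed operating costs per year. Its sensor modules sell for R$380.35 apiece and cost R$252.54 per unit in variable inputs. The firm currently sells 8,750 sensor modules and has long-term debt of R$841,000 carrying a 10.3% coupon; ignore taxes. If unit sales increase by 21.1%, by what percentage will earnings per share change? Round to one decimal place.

Contribution at this volume is 8,750 × R$127.81 = R$1,118,337.50.
Operating income = contribution − fixed costs = R$1,118,337.50 − R$494,200 = R$624,137.50.
After interest of R$86,623.00, pre-tax earnings = R$537,514.50.
Degree of combined leverage = contribution ÷ (EBIT − I) = R$1,118,337.50 ÷ R$537,514.50 = 2.0806.
%ΔEPS = DCL × %ΔSales = 2.0806 × +21.1% = +43.9%.

+43.9%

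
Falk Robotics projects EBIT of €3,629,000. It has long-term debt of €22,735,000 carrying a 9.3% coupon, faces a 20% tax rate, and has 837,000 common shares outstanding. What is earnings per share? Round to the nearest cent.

Pre-tax income = €3,629,000 − €2,114,355.00 = €1,514,645.00.
Net income = €1,514,645.00 × (1 − 0.20) = €1,211,716.00.
Per share: €1,211,716.00 / 837,000 shares = €1.45.

€1.45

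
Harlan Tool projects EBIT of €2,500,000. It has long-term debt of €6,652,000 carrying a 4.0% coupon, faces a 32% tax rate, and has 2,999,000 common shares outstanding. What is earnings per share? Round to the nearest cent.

€0.51

Interest = €266,080.00, so EBT = €2,500,000 − €266,080.00 = €2,233,920.00.
Net income = €2,233,920.00 × (1 − 0.32) = €1,519,065.60.
EPS = €1,519,065.60 ÷ 2,999,000 = €0.51.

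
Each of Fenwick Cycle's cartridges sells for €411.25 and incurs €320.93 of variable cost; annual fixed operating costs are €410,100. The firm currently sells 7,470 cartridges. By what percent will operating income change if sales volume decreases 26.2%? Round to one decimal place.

Total contribution margin = 7,470 × €90.32 = €674,690.40.
EBIT = €674,690.40 − €410,100 = €264,590.40.
Degree of operating leverage = €674,690.40 / €264,590.40 = 2.5499.
So EBIT moves 2.5499 × (-26.2%) = -66.8%.

-66.8%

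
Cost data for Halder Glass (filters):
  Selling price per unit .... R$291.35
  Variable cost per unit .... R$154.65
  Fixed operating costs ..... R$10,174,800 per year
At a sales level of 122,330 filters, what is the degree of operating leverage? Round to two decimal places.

Total contribution margin = 122,330 × R$136.70 = R$16,722,511.00.
EBIT = R$16,722,511.00 − R$10,174,800 = R$6,547,711.00.
Degree of operating leverage = R$16,722,511.00 / R$6,547,711.00 = 2.5539.

2.55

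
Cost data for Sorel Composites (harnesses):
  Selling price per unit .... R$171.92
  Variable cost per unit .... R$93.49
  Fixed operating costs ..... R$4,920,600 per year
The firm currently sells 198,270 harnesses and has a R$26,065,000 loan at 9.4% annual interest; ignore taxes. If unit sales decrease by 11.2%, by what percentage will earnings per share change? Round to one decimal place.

-21.3%

At 198,270 units, contribution = 198,270 × R$78.43 = R$15,550,316.10.
Subtracting fixed costs: EBIT = R$15,550,316.10 − R$4,920,600 = R$10,629,716.10.
After interest of R$2,450,110.00, pre-tax earnings = R$8,179,606.10.
DCL = total CM / (EBIT − I) = R$15,550,316.10 / R$8,179,606.10 = 1.9011.
%ΔEPS = DCL × %ΔSales = 1.9011 × -11.2% = -21.3%.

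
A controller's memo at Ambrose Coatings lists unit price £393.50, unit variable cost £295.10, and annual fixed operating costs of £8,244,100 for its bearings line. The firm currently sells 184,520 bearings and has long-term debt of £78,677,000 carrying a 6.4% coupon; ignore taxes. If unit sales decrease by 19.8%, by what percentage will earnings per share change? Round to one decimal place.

Total contribution margin = 184,520 × £98.40 = £18,156,768.00.
Operating income = contribution − fixed costs = £18,156,768.00 − £8,244,100 = £9,912,668.00.
Interest = £5,035,328.00, so EBIT − I = £4,877,340.00.
Degree of combined leverage = contribution ÷ (EBIT − I) = £18,156,768.00 ÷ £4,877,340.00 = 3.7227.
%ΔEPS = DCL × %ΔSales = 3.7227 × -19.8% = -73.7%.

-73.7%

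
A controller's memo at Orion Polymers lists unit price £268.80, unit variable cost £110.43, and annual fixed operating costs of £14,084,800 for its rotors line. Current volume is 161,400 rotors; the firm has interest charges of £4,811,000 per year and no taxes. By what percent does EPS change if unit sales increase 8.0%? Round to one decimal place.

At 161,400 units, contribution = 161,400 × £158.37 = £25,560,918.00.
Operating income = contribution − fixed costs = £25,560,918.00 − £14,084,800 = £11,476,118.00.
After interest of £4,811,000.00, pre-tax earnings = £6,665,118.00.
DCL = total CM / (EBIT − I) = £25,560,918.00 / £6,665,118.00 = 3.8350.
%ΔEPS = DCL × %ΔSales = 3.8350 × +8.0% = +30.7%.

+30.7%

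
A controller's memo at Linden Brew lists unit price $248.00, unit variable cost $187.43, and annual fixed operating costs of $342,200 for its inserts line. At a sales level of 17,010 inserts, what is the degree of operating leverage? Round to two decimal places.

1.50

Total contribution margin = 17,010 × $60.57 = $1,030,295.70.
Subtracting fixed costs: EBIT = $1,030,295.70 − $342,200 = $688,095.70.
DOL = contribution ÷ EBIT = $1,030,295.70 ÷ $688,095.70 = 1.4973.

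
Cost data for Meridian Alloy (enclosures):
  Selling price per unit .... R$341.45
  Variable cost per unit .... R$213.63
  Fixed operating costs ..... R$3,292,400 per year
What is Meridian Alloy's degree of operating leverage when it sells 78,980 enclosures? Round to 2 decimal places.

At 78,980 units, contribution = 78,980 × R$127.82 = R$10,095,223.60.
Operating income = contribution − fixed costs = R$10,095,223.60 − R$3,292,400 = R$6,802,823.60.
Degree of operating leverage = R$10,095,223.60 / R$6,802,823.60 = 1.4840.

1.48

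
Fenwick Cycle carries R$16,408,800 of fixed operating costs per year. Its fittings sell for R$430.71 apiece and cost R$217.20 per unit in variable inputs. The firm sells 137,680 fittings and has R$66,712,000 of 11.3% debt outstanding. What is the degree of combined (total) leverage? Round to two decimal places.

Total contribution margin = 137,680 × R$213.51 = R$29,396,056.80.
Operating income = contribution − fixed costs = R$29,396,056.80 − R$16,408,800 = R$12,987,256.80. Interest = R$7,538,456.00, so EBIT − I = R$5,448,800.80.
DCL = contribution ÷ (EBIT − I) = R$29,396,056.80 ÷ R$5,448,800.80 = 5.3950.

5.39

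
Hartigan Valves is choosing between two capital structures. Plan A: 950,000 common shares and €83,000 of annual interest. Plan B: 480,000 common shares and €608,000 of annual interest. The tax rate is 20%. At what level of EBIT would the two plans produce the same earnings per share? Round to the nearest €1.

Set EPS_A = EPS_B: (EBIT − €83,000)(1 − 0.20) ÷ 950,000 = (EBIT − €608,000)(1 − 0.20) ÷ 480,000.
The (1 − t) factor cancels: (EBIT − 83,000) × 480,000 = (EBIT − 608,000) × 950,000.
Solving, EBIT = (608,000·950,000 − 83,000·480,000) / (950,000 − 480,000) = 537,760,000,000 / 470,000 = 1,144,170.21.

€1,144,170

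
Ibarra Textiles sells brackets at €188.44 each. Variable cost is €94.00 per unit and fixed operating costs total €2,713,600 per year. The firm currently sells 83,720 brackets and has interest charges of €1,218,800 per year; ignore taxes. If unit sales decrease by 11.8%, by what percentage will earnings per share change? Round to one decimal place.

-23.5%

Total contribution margin = 83,720 × €94.44 = €7,906,516.80.
Operating income = contribution − fixed costs = €7,906,516.80 − €2,713,600 = €5,192,916.80.
Interest = €1,218,800.00, so EBIT − I = €3,974,116.80.
Degree of combined leverage = contribution ÷ (EBIT − I) = €7,906,516.80 ÷ €3,974,116.80 = 1.9895.
%ΔEPS = DCL × %ΔSales = 1.9895 × -11.8% = -23.5%.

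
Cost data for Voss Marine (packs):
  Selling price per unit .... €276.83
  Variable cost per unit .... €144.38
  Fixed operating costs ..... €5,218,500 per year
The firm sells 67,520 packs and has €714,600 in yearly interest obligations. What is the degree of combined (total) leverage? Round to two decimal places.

Total contribution margin = 67,520 × €132.45 = €8,943,024.00.
Subtracting fixed costs: EBIT = €8,943,024.00 − €5,218,500 = €3,724,524.00. Interest = €714,600.00, so EBIT − I = €3,009,924.00.
Degree of total leverage = total CM / (EBIT − interest) = €8,943,024.00 / €3,009,924.00 = 2.9712.

2.97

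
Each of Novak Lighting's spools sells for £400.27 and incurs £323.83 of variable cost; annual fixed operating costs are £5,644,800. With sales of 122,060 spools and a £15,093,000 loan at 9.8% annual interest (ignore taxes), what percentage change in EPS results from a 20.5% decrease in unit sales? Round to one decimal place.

-86.7%

At 122,060 units, contribution = 122,060 × £76.44 = £9,330,266.40.
Subtracting fixed costs: EBIT = £9,330,266.40 − £5,644,800 = £3,685,466.40.
After interest of £1,479,114.00, pre-tax earnings = £2,206,352.40.
DCL = total CM / (EBIT − I) = £9,330,266.40 / £2,206,352.40 = 4.2288.
EPS therefore changes by 4.2288 × (-20.5%) = -86.7%.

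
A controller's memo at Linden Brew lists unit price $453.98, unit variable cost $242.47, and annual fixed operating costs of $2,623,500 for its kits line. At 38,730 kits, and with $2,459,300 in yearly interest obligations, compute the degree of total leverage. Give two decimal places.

Total contribution margin = 38,730 × $211.51 = $8,191,782.30.
Subtracting fixed costs: EBIT = $8,191,782.30 − $2,623,500 = $5,568,282.30. Interest = $2,459,300.00, so EBIT − I = $3,108,982.30.
Degree of total leverage = total CM / (EBIT − interest) = $8,191,782.30 / $3,108,982.30 = 2.6349.

2.63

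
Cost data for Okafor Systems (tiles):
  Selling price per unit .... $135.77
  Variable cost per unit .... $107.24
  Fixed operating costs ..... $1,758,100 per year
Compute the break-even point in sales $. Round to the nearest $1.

$8,366,535

Contribution margin per unit = $135.77 − $107.24 = $28.53, a CM ratio of $28.53 ÷ $135.77 = 0.2101.
Break-even revenue = fixed costs × price ÷ CM = $1,758,100 × $135.77 ÷ $28.53 = $8,366,535.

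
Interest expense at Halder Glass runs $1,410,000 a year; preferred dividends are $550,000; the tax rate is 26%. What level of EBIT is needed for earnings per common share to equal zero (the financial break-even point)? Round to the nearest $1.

Preferred dividends are paid after tax, so their pre-tax equivalent is $550,000 ÷ (1 − 0.26) = $743,243.24.
Financial break-even EBIT = interest + D_p ÷ (1 − t) = $1,410,000 + $743,243.24 = $2,153,243.24.

$2,153,243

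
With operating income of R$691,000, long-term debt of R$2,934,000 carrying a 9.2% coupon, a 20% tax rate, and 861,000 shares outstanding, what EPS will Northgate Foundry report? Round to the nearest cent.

Interest = R$269,928.00, so EBT = R$691,000 − R$269,928.00 = R$421,072.00.
After tax at 20%: net income = R$421,072.00 × 0.80 = R$336,857.60.
Per share: R$336,857.60 / 861,000 shares = R$0.39.

R$0.39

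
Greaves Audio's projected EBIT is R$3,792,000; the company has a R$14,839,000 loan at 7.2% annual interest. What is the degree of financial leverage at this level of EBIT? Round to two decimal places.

Annual interest charges come to R$1,068,408.00.
Degree of financial leverage = EBIT / (EBIT − interest) = R$3,792,000 / R$2,723,592.00 = 1.3923.

1.39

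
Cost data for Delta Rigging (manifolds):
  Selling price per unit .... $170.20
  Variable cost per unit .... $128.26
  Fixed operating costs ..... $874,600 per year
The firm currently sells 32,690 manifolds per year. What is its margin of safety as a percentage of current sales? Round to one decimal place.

Each unit contributes $170.20 − $128.26 = $41.94. Break-even units = $874,600 ÷ $41.94 = 20,853.60; break-even revenue = 20,853.60 × $170.20 = $3,549,282.78.
Current sales = 32,690 × $170.20 = $5,563,838.00.
Margin of safety = ($5,563,838.00 − $3,549,282.78) ÷ $5,563,838.00 = 36.2%.

36.2%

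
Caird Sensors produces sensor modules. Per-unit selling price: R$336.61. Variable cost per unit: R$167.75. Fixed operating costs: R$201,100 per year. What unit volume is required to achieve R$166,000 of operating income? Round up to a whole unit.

Contribution margin per unit = R$336.61 − R$167.75 = R$168.86.
Required volume = (fixed costs + target profit) ÷ CM = (R$201,100 + R$166,000) ÷ R$168.86 = 2,173.99, so 2,174 sensor modules.

2,174 sensor modules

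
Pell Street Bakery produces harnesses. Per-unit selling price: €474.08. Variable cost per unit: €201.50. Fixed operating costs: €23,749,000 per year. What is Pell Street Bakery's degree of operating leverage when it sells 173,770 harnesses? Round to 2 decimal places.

2.01

Contribution at this volume is 173,770 × €272.58 = €47,366,226.60.
Subtracting fixed costs: EBIT = €47,366,226.60 − €23,749,000 = €23,617,226.60.
Degree of operating leverage = €47,366,226.60 / €23,617,226.60 = 2.0056.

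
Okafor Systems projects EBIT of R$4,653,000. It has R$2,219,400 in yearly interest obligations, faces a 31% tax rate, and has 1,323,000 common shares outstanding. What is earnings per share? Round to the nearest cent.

Interest = R$2,219,400.00, so EBT = R$4,653,000 − R$2,219,400.00 = R$2,433,600.00.
After tax at 31%: net income = R$2,433,600.00 × 0.69 = R$1,679,184.00.
EPS = R$1,679,184.00 ÷ 1,323,000 = R$1.27.

R$1.27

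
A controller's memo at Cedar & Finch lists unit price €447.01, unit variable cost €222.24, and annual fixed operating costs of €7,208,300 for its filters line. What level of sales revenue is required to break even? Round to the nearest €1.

€14,335,464

Contribution margin per unit = €447.01 − €222.24 = €224.77, a CM ratio of €224.77 ÷ €447.01 = 0.5028.
Break-even revenue = fixed costs × price ÷ CM = €7,208,300 × €447.01 ÷ €224.77 = €14,335,464.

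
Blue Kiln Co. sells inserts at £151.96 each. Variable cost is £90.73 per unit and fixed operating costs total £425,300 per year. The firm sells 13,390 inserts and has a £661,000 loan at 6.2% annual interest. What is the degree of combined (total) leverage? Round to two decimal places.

At 13,390 units, contribution = 13,390 × £61.23 = £819,869.70.
Operating income = contribution − fixed costs = £819,869.70 − £425,300 = £394,569.70. Interest = £40,982.00.
DOL = £819,869.70 ÷ £394,569.70 = 2.0779; DFL = £394,569.70 ÷ £353,587.70 = 1.1159.
Combined leverage = 2.0779 × 1.1159 = 2.3187.

2.32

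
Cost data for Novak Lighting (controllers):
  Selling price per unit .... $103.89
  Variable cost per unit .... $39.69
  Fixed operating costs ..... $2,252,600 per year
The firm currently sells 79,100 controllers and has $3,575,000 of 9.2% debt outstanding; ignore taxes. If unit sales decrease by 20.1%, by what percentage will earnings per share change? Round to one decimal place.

At 79,100 units, contribution = 79,100 × $64.20 = $5,078,220.00.
Operating income = contribution − fixed costs = $5,078,220.00 − $2,252,600 = $2,825,620.00.
After interest of $328,900.00, pre-tax earnings = $2,496,720.00.
DCL = total CM / (EBIT − I) = $5,078,220.00 / $2,496,720.00 = 2.0340.
EPS therefore changes by 2.0340 × (-20.1%) = -40.9%.

-40.9%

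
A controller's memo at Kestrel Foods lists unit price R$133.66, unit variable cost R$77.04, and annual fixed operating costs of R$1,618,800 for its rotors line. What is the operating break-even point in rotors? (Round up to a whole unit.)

Each unit contributes R$133.66 − R$77.04 = R$56.62.
Break-even volume = fixed costs ÷ CM per unit = R$1,618,800 ÷ R$56.62 = 28,590.60, so 28,591 rotors.

28,591 rotors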